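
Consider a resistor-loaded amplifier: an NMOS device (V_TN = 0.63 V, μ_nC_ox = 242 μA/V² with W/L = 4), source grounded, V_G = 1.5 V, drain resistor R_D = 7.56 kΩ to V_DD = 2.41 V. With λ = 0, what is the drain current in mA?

V_GS = V_G = 1.5 V, so V_ov = 1.5 − 0.63 = 0.87 V.
k_n = μ_nC_ox · (W/L) = 0.968 mA/V².
Assume saturation: I_D = ½ k_n V_ov² = 0.5 × 0.968 × 0.87² = 0.366 mA, giving V_DS = V_DD − I_D R_D = 2.41 − 0.366 × 7.56 = -0.36 V.
But -0.36 V < V_ov = 0.87 V, so the device is actually in triode.
In triode I_D = k_n[V_ov V_DS − ½ V_DS²] and I_D = (V_DD − V_DS)/R_D. Equating: 3.66 V_DS² − 7.367 V_DS + 2.41 = 0, giving V_DS = 0.411 V (the root below V_ov).
I_D = (2.41 − 0.411) / 7.56 = 0.264 mA.

I_D = 0.264 mA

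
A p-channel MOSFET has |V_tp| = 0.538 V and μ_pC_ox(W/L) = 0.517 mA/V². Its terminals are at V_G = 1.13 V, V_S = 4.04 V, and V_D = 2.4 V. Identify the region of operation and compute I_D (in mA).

Triode; I_D = 1.32 mA

V_SG = V_S − V_G = 4.04 − 1.13 = 2.91 V; V_SD = V_S − V_D = 4.04 − 2.4 = 1.64 V.
V_ov = V_SG − |V_tp| = 2.91 − 0.538 = 2.37 V.
Since V_SD = 1.64 V < V_ov = 2.37 V, the device is in the triode region.
I_D = k_p [V_ov · V_SD − ½ V_SD²] = 0.517 × [2.37 × 1.64 − 0.5 × 1.64²] = 1.32 mA.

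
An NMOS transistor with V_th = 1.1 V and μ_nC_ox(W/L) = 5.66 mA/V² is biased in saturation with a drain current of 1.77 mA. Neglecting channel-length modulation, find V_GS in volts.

In saturation I_D = ½ k_n (V_GS − V_th)², so V_GS − V_th = √(2 I_D / k_n) = √(2 × 1.77 / 5.66) = 0.791 V.
V_GS = 1.1 + 0.791 = 1.89 V.

V_GS = 1.89 V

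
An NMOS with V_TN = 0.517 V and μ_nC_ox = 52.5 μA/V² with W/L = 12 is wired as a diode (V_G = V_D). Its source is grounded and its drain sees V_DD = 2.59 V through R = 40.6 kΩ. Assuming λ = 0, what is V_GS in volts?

With gate tied to drain, V_GS = V_DS ≥ V_GS − V_TN, so the device is in saturation.
k_n = μ_nC_ox · (W/L) = 0.63 mA/V².
KCL at the drain: ½ k_n (V_GS − V_TN)² = (V_DD − V_GS)/R.
Let x = V_GS − 0.517. Then 12.8 x² + x − 2.073 = 0, giving x = 0.365 V (positive root), so V_GS = 0.882 V.
I_D = (V_DD − V_GS)/R = (2.59 − 0.882) / 40.6 = 0.0421 mA.

V_GS = 0.882 V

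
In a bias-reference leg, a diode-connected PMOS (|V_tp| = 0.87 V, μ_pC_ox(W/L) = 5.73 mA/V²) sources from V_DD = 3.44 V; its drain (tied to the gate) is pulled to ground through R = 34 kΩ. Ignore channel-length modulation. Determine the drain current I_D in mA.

With gate tied to drain, V_SG = V_SD ≥ V_SG − |V_tp|, so the device is in saturation.
KCL at the drain: ½ k_p (V_SG − |V_tp|)² = (V_DD − V_SG)/R.
Let x = V_SG − 0.87. Then 97.4 x² + x − 2.57 = 0, giving x = 0.157 V (positive root), so V_SG = 1.03 V.
I_D = (V_DD − V_SG)/R = (3.44 − 1.03) / 34 = 0.071 mA.

I_D = 0.0710 mA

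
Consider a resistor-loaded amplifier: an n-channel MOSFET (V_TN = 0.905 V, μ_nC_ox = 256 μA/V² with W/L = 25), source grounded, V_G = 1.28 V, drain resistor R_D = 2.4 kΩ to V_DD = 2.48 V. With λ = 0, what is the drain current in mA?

I_D = 0.450 mA

V_GS = V_G = 1.28 V, so V_ov = 1.28 − 0.905 = 0.375 V.
k_n = μ_nC_ox · (W/L) = 6.4 mA/V².
Assume saturation: I_D = ½ k_n V_ov² = 0.5 × 6.4 × 0.375² = 0.45 mA, giving V_DS = V_DD − I_D R_D = 2.48 − 0.45 × 2.4 = 1.4 V.
V_DS = 1.4 V ≥ V_ov = 0.375 V, confirming saturation.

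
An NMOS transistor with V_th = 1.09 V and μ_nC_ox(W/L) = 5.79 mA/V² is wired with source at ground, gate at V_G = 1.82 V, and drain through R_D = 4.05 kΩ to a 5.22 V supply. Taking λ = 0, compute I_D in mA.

V_GS = V_G = 1.82 V, so V_ov = 1.82 − 1.09 = 0.73 V.
Assume saturation: I_D = ½ k_n V_ov² = 0.5 × 5.79 × 0.73² = 1.54 mA, giving V_DS = V_DD − I_D R_D = 5.22 − 1.54 × 4.05 = -1.03 V.
But -1.03 V < V_ov = 0.73 V, so the device is actually in triode.
In triode I_D = k_n[V_ov V_DS − ½ V_DS²] and I_D = (V_DD − V_DS)/R_D. Equating: 11.7 V_DS² − 18.12 V_DS + 5.22 = 0, giving V_DS = 0.383 V (the root below V_ov).
I_D = (5.22 − 0.383) / 4.05 = 1.19 mA.

I_D = 1.19 mA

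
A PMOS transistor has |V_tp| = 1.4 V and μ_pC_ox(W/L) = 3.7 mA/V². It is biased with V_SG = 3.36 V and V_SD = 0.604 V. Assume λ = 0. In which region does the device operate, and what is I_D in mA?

V_ov = V_SG − |V_tp| = 3.36 − 1.4 = 1.96 V.
Since V_SD = 0.604 V < V_ov = 1.96 V, the device is in the triode region.
I_D = k_p [V_ov · V_SD − ½ V_SD²] = 3.7 × [1.96 × 0.604 − 0.5 × 0.604²] = 3.71 mA.

Triode; I_D = 3.71 mA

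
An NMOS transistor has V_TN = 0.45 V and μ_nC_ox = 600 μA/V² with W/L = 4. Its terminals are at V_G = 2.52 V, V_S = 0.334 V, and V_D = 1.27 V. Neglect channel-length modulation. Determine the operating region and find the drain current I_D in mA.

V_GS = V_G − V_S = 2.52 − 0.334 = 2.19 V; V_DS = V_D − V_S = 1.27 − 0.334 = 0.936 V.
k_n = μ_nC_ox · (W/L) = 2.4 mA/V².
V_ov = V_GS − V_TN = 2.19 − 0.45 = 1.74 V.
Since V_DS = 0.936 V < V_ov = 1.74 V, the device is in the triode region.
I_D = k_n [V_ov · V_DS − ½ V_DS²] = 2.4 × [1.74 × 0.936 − 0.5 × 0.936²] = 2.85 mA.

Triode; I_D = 2.85 mA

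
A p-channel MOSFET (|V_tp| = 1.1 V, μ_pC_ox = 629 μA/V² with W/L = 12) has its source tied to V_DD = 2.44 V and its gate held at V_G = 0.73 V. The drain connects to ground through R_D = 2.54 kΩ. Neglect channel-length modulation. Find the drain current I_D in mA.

V_SG = V_DD − V_G = 2.44 − 0.73 = 1.71 V, so V_ov = 1.71 − 1.1 = 0.61 V.
k_p = μ_pC_ox · (W/L) = 7.548 mA/V².
Assume saturation: I_D = ½ k_p V_ov² = 0.5 × 7.548 × 0.61² = 1.4 mA, giving V_SD = V_DD − I_D R_D = 2.44 − 1.4 × 2.54 = -1.13 V.
But -1.13 V < V_ov = 0.61 V, so the device is actually in triode.
In triode I_D = k_p[V_ov V_SD − ½ V_SD²] and I_D = (V_DD − V_SD)/R_D. Equating: 9.59 V_SD² − 12.69 V_SD + 2.44 = 0, giving V_SD = 0.233 V (the root below V_ov).
I_D = (2.44 − 0.233) / 2.54 = 0.869 mA.

I_D = 0.869 mA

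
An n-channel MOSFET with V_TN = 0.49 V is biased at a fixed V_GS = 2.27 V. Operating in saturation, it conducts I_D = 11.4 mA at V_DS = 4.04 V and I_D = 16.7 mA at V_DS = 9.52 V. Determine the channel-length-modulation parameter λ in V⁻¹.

With V_GS fixed, I_D ∝ (1 + λ V_DS) in saturation, so I_D2/I_D1 = (1 + λ V_DS2)/(1 + λ V_DS1).
16.7/11.4 = 1.465 = (1 + 9.52 λ)/(1 + 4.04 λ).
Solving: λ (I_D1 V_DS2 − I_D2 V_DS1) = I_D2 − I_D1, so λ = (16.7 − 11.4) / (11.4 × 9.52 − 16.7 × 4.04) = 5.3 / 41.1 = 0.129 V⁻¹.

λ = 0.129 V⁻¹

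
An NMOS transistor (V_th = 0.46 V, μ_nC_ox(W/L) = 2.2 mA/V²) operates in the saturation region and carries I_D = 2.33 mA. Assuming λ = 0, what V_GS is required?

V_GS = 1.92 V

In saturation I_D = ½ k_n (V_GS − V_th)², so V_GS − V_th = √(2 I_D / k_n) = √(2 × 2.33 / 2.2) = 1.46 V.
V_GS = 0.46 + 1.46 = 1.92 V.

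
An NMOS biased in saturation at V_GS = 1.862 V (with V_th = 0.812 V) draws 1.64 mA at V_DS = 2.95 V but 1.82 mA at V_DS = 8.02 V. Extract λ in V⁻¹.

With V_GS fixed, I_D ∝ (1 + λ V_DS) in saturation, so I_D2/I_D1 = (1 + λ V_DS2)/(1 + λ V_DS1).
1.82/1.64 = 1.11 = (1 + 8.02 λ)/(1 + 2.95 λ).
Solving: λ (I_D1 V_DS2 − I_D2 V_DS1) = I_D2 − I_D1, so λ = (1.82 − 1.64) / (1.64 × 8.02 − 1.82 × 2.95) = 0.18 / 7.78 = 0.0231 V⁻¹.

λ = 0.0231 V⁻¹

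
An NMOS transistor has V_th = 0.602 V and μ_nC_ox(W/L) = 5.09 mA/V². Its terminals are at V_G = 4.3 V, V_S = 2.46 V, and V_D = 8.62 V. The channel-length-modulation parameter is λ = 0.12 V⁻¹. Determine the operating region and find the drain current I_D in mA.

Saturation; I_D = 6.78 mA

V_GS = V_G − V_S = 4.3 − 2.46 = 1.84 V; V_DS = V_D − V_S = 8.62 − 2.46 = 6.16 V.
V_ov = V_GS − V_th = 1.84 − 0.602 = 1.24 V.
Since V_DS = 6.16 V ≥ V_ov = 1.24 V, the device is in saturation.
I_D = ½ k_n V_ov² (1 + λ V_DS) = 0.5 × 5.09 × 1.24² × (1 + 0.12 × 6.16) = 6.78 mA.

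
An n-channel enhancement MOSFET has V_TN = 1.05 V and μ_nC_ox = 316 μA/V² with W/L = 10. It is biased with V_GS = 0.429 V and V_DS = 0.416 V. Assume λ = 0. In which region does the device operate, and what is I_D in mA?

Cutoff; I_D = 0 mA

V_GS = 0.429 V < V_TN = 1.05 V, so the transistor is in cutoff.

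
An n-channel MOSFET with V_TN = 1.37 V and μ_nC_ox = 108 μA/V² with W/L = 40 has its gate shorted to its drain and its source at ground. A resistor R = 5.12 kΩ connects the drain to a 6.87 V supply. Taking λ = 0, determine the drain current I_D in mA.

I_D = 0.945 mA

With gate tied to drain, V_GS = V_DS ≥ V_GS − V_TN, so the device is in saturation.
k_n = μ_nC_ox · (W/L) = 4.32 mA/V².
KCL at the drain: ½ k_n (V_GS − V_TN)² = (V_DD − V_GS)/R.
Let x = V_GS − 1.37. Then 11.1 x² + x − 5.5 = 0, giving x = 0.661 V (positive root), so V_GS = 2.03 V.
I_D = (V_DD − V_GS)/R = (6.87 − 2.03) / 5.12 = 0.945 mA.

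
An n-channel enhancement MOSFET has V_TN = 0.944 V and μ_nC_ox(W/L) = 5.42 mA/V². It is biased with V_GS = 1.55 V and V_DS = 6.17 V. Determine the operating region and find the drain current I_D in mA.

Saturation; I_D = 0.995 mA

V_ov = V_GS − V_TN = 1.55 − 0.944 = 0.606 V.
Since V_DS = 6.17 V ≥ V_ov = 0.606 V, the device is in saturation.
I_D = ½ k_n V_ov² = 0.5 × 5.42 × 0.606² = 0.995 mA.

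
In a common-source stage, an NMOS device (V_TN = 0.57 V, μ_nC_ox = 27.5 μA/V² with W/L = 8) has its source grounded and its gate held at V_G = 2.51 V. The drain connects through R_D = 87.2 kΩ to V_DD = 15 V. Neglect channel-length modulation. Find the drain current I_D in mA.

V_GS = V_G = 2.51 V, so V_ov = 2.51 − 0.57 = 1.94 V.
k_n = μ_nC_ox · (W/L) = 0.22 mA/V².
Assume saturation: I_D = ½ k_n V_ov² = 0.5 × 0.22 × 1.94² = 0.414 mA, giving V_DS = V_DD − I_D R_D = 15 − 0.414 × 87.2 = -21.1 V.
But -21.1 V < V_ov = 1.94 V, so the device is actually in triode.
In triode I_D = k_n[V_ov V_DS − ½ V_DS²] and I_D = (V_DD − V_DS)/R_D. Equating: 9.59 V_DS² − 38.22 V_DS + 15 = 0, giving V_DS = 0.441 V (the root below V_ov).
I_D = (15 − 0.441) / 87.2 = 0.167 mA.

I_D = 0.167 mA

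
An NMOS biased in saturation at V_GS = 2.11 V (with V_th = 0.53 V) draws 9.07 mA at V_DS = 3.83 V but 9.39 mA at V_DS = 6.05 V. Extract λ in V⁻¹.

λ = 0.0169 V⁻¹

With V_GS fixed, I_D ∝ (1 + λ V_DS) in saturation, so I_D2/I_D1 = (1 + λ V_DS2)/(1 + λ V_DS1).
9.39/9.07 = 1.035 = (1 + 6.05 λ)/(1 + 3.83 λ).
Solving: λ (I_D1 V_DS2 − I_D2 V_DS1) = I_D2 − I_D1, so λ = (9.39 − 9.07) / (9.07 × 6.05 − 9.39 × 3.83) = 0.32 / 18.9 = 0.0169 V⁻¹.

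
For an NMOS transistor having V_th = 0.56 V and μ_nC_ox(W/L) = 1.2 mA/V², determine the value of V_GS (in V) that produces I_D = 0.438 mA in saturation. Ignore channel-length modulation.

V_GS = 1.41 V

In saturation I_D = ½ k_n (V_GS − V_th)², so V_GS − V_th = √(2 I_D / k_n) = √(2 × 0.438 / 1.2) = 0.854 V.
V_GS = 0.56 + 0.854 = 1.41 V.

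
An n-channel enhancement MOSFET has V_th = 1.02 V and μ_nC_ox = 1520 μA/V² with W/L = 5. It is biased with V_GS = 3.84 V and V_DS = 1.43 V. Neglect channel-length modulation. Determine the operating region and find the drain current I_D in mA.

Triode; I_D = 22.9 mA

k_n = μ_nC_ox · (W/L) = 7.6 mA/V².
V_ov = V_GS − V_th = 3.84 − 1.02 = 2.82 V.
Since V_DS = 1.43 V < V_ov = 2.82 V, the device is in the triode region.
I_D = k_n [V_ov · V_DS − ½ V_DS²] = 7.6 × [2.82 × 1.43 − 0.5 × 1.43²] = 22.9 mA.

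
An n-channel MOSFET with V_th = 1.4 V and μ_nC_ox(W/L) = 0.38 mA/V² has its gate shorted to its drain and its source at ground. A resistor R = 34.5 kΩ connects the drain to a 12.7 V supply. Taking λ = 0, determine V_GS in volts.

V_GS = 2.64 V

With gate tied to drain, V_GS = V_DS ≥ V_GS − V_th, so the device is in saturation.
KCL at the drain: ½ k_n (V_GS − V_th)² = (V_DD − V_GS)/R.
Let x = V_GS − 1.4. Then 6.55 x² + x − 11.3 = 0, giving x = 1.24 V (positive root), so V_GS = 2.64 V.
I_D = (V_DD − V_GS)/R = (12.7 − 2.64) / 34.5 = 0.292 mA.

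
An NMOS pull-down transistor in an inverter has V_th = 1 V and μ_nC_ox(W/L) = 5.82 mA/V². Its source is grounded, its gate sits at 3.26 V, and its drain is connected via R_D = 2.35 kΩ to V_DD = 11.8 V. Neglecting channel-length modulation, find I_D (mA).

V_GS = V_G = 3.26 V, so V_ov = 3.26 − 1 = 2.26 V.
Assume saturation: I_D = ½ k_n V_ov² = 0.5 × 5.82 × 2.26² = 14.9 mA, giving V_DS = V_DD − I_D R_D = 11.8 − 14.9 × 2.35 = -23.1 V.
But -23.1 V < V_ov = 2.26 V, so the device is actually in triode.
In triode I_D = k_n[V_ov V_DS − ½ V_DS²] and I_D = (V_DD − V_DS)/R_D. Equating: 6.84 V_DS² − 31.91 V_DS + 11.8 = 0, giving V_DS = 0.405 V (the root below V_ov).
I_D = (11.8 − 0.405) / 2.35 = 4.85 mA.

I_D = 4.85 mA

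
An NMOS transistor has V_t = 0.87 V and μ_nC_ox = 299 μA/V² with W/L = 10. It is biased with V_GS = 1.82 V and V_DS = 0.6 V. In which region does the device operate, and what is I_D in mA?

Triode; I_D = 1.17 mA

k_n = μ_nC_ox · (W/L) = 2.99 mA/V².
V_ov = V_GS − V_t = 1.82 − 0.87 = 0.95 V.
Since V_DS = 0.6 V < V_ov = 0.95 V, the device is in the triode region.
I_D = k_n [V_ov · V_DS − ½ V_DS²] = 2.99 × [0.95 × 0.6 − 0.5 × 0.6²] = 1.17 mA.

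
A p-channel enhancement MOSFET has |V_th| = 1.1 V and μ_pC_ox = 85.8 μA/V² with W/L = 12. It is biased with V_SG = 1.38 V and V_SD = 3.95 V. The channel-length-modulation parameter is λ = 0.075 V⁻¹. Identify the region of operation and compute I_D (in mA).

Saturation; I_D = 0.0523 mA

k_p = μ_pC_ox · (W/L) = 1.03 mA/V².
V_ov = V_SG − |V_th| = 1.38 − 1.1 = 0.28 V.
Since V_SD = 3.95 V ≥ V_ov = 0.28 V, the device is in saturation.
I_D = ½ k_p V_ov² (1 + λ V_SD) = 0.5 × 1.03 × 0.28² × (1 + 0.075 × 3.95) = 0.0523 mA.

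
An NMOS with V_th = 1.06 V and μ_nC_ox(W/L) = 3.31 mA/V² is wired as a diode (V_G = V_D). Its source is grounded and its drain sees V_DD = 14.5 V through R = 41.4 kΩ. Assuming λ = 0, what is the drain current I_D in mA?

I_D = 0.314 mA

With gate tied to drain, V_GS = V_DS ≥ V_GS − V_th, so the device is in saturation.
KCL at the drain: ½ k_n (V_GS − V_th)² = (V_DD − V_GS)/R.
Let x = V_GS − 1.06. Then 68.5 x² + x − 13.44 = 0, giving x = 0.436 V (positive root), so V_GS = 1.5 V.
I_D = (V_DD − V_GS)/R = (14.5 − 1.5) / 41.4 = 0.314 mA.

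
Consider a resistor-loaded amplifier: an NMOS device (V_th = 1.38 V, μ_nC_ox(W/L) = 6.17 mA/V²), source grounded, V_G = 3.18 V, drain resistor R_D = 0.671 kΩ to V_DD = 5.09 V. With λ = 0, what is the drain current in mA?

V_GS = V_G = 3.18 V, so V_ov = 3.18 − 1.38 = 1.8 V.
Assume saturation: I_D = ½ k_n V_ov² = 0.5 × 6.17 × 1.8² = 10 mA, giving V_DS = V_DD − I_D R_D = 5.09 − 10 × 0.671 = -1.62 V.
But -1.62 V < V_ov = 1.8 V, so the device is actually in triode.
In triode I_D = k_n[V_ov V_DS − ½ V_DS²] and I_D = (V_DD − V_DS)/R_D. Equating: 2.07 V_DS² − 8.452 V_DS + 5.09 = 0, giving V_DS = 0.734 V (the root below V_ov).
I_D = (5.09 − 0.734) / 0.671 = 6.49 mA.

I_D = 6.49 mA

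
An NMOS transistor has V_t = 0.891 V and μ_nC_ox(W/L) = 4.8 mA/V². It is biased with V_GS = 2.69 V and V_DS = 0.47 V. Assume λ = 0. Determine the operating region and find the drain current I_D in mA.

Triode; I_D = 3.53 mA

V_ov = V_GS − V_t = 2.69 − 0.891 = 1.8 V.
Since V_DS = 0.47 V < V_ov = 1.8 V, the device is in the triode region.
I_D = k_n [V_ov · V_DS − ½ V_DS²] = 4.8 × [1.8 × 0.47 − 0.5 × 0.47²] = 3.53 mA.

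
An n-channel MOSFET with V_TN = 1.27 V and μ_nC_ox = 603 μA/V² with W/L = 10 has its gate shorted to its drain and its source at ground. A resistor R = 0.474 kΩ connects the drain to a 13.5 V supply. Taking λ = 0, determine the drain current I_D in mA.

With gate tied to drain, V_GS = V_DS ≥ V_GS − V_TN, so the device is in saturation.
k_n = μ_nC_ox · (W/L) = 6.03 mA/V².
KCL at the drain: ½ k_n (V_GS − V_TN)² = (V_DD − V_GS)/R.
Let x = V_GS − 1.27. Then 1.43 x² + x − 12.23 = 0, giving x = 2.6 V (positive root), so V_GS = 3.87 V.
I_D = (V_DD − V_GS)/R = (13.5 − 3.87) / 0.474 = 20.3 mA.

I_D = 20.3 mA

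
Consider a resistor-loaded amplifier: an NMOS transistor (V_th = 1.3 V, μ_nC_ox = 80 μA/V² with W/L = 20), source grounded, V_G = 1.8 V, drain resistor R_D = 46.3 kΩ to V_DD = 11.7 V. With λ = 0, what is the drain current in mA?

V_GS = V_G = 1.8 V, so V_ov = 1.8 − 1.3 = 0.5 V.
k_n = μ_nC_ox · (W/L) = 1.6 mA/V².
Assume saturation: I_D = ½ k_n V_ov² = 0.5 × 1.6 × 0.5² = 0.2 mA, giving V_DS = V_DD − I_D R_D = 11.7 − 0.2 × 46.3 = 2.44 V.
V_DS = 2.44 V ≥ V_ov = 0.5 V, confirming saturation.

I_D = 0.200 mA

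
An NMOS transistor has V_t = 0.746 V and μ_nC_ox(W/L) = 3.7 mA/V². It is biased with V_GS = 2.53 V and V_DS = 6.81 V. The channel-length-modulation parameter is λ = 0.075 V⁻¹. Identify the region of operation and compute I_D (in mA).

V_ov = V_GS − V_t = 2.53 − 0.746 = 1.78 V.
Since V_DS = 6.81 V ≥ V_ov = 1.78 V, the device is in saturation.
I_D = ½ k_n V_ov² (1 + λ V_DS) = 0.5 × 3.7 × 1.78² × (1 + 0.075 × 6.81) = 8.9 mA.

Saturation; I_D = 8.90 mA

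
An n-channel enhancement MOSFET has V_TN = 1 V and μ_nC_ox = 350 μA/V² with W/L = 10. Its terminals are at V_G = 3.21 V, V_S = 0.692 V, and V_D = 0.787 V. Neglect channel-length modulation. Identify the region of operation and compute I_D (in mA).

V_GS = V_G − V_S = 3.21 − 0.692 = 2.52 V; V_DS = V_D − V_S = 0.787 − 0.692 = 0.095 V.
k_n = μ_nC_ox · (W/L) = 3.5 mA/V².
V_ov = V_GS − V_TN = 2.52 − 1 = 1.52 V.
Since V_DS = 0.095 V < V_ov = 1.52 V, the device is in the triode region.
I_D = k_n [V_ov · V_DS − ½ V_DS²] = 3.5 × [1.52 × 0.095 − 0.5 × 0.095²] = 0.489 mA.

Triode; I_D = 0.489 mA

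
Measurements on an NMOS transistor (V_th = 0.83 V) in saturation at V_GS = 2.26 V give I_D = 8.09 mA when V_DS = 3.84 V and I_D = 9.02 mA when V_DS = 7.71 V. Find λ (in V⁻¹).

λ = 0.0335 V⁻¹

With V_GS fixed, I_D ∝ (1 + λ V_DS) in saturation, so I_D2/I_D1 = (1 + λ V_DS2)/(1 + λ V_DS1).
9.02/8.09 = 1.115 = (1 + 7.71 λ)/(1 + 3.84 λ).
Solving: λ (I_D1 V_DS2 − I_D2 V_DS1) = I_D2 − I_D1, so λ = (9.02 − 8.09) / (8.09 × 7.71 − 9.02 × 3.84) = 0.93 / 27.7 = 0.0335 V⁻¹.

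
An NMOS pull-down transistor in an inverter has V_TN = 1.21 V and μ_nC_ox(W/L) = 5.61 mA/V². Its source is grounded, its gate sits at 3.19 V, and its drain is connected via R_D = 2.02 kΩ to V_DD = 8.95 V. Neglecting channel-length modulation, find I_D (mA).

V_GS = V_G = 3.19 V, so V_ov = 3.19 − 1.21 = 1.98 V.
Assume saturation: I_D = ½ k_n V_ov² = 0.5 × 5.61 × 1.98² = 11 mA, giving V_DS = V_DD − I_D R_D = 8.95 − 11 × 2.02 = -13.3 V.
But -13.3 V < V_ov = 1.98 V, so the device is actually in triode.
In triode I_D = k_n[V_ov V_DS − ½ V_DS²] and I_D = (V_DD − V_DS)/R_D. Equating: 5.67 V_DS² − 23.44 V_DS + 8.95 = 0, giving V_DS = 0.426 V (the root below V_ov).
I_D = (8.95 − 0.426) / 2.02 = 4.22 mA.

I_D = 4.22 mA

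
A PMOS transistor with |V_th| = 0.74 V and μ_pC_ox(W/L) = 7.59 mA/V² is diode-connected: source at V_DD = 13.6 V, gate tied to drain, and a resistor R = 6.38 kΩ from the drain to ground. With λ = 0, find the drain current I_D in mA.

With gate tied to drain, V_SG = V_SD ≥ V_SG − |V_th|, so the device is in saturation.
KCL at the drain: ½ k_p (V_SG − |V_th|)² = (V_DD − V_SG)/R.
Let x = V_SG − 0.74. Then 24.2 x² + x − 12.86 = 0, giving x = 0.708 V (positive root), so V_SG = 1.45 V.
I_D = (V_DD − V_SG)/R = (13.6 − 1.45) / 6.38 = 1.9 mA.

I_D = 1.90 mA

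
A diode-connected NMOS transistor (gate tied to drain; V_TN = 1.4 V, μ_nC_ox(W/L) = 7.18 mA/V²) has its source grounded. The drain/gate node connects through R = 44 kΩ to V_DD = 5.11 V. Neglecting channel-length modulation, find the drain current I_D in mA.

With gate tied to drain, V_GS = V_DS ≥ V_GS − V_TN, so the device is in saturation.
KCL at the drain: ½ k_n (V_GS − V_TN)² = (V_DD − V_GS)/R.
Let x = V_GS − 1.4. Then 158 x² + x − 3.71 = 0, giving x = 0.15 V (positive root), so V_GS = 1.55 V.
I_D = (V_DD − V_GS)/R = (5.11 − 1.55) / 44 = 0.0809 mA.

I_D = 0.0809 mA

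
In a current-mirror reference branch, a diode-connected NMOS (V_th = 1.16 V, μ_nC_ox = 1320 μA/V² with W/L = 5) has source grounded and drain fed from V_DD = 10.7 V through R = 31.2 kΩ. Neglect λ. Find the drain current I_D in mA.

With gate tied to drain, V_GS = V_DS ≥ V_GS − V_th, so the device is in saturation.
k_n = μ_nC_ox · (W/L) = 6.6 mA/V².
KCL at the drain: ½ k_n (V_GS − V_th)² = (V_DD − V_GS)/R.
Let x = V_GS − 1.16. Then 103 x² + x − 9.54 = 0, giving x = 0.3 V (positive root), so V_GS = 1.46 V.
I_D = (V_DD − V_GS)/R = (10.7 − 1.46) / 31.2 = 0.296 mA.

I_D = 0.296 mA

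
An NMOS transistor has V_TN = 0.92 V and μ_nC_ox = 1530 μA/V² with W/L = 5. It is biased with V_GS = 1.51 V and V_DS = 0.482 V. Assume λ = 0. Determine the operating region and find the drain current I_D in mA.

k_n = μ_nC_ox · (W/L) = 7.65 mA/V².
V_ov = V_GS − V_TN = 1.51 − 0.92 = 0.59 V.
Since V_DS = 0.482 V < V_ov = 0.59 V, the device is in the triode region.
I_D = k_n [V_ov · V_DS − ½ V_DS²] = 7.65 × [0.59 × 0.482 − 0.5 × 0.482²] = 1.29 mA.

Triode; I_D = 1.29 mA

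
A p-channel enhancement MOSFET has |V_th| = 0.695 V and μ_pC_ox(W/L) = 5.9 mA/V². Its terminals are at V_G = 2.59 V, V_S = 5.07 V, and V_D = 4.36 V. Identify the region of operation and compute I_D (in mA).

Triode; I_D = 5.99 mA

V_SG = V_S − V_G = 5.07 − 2.59 = 2.48 V; V_SD = V_S − V_D = 5.07 − 4.36 = 0.71 V.
V_ov = V_SG − |V_th| = 2.48 − 0.695 = 1.79 V.
Since V_SD = 0.71 V < V_ov = 1.79 V, the device is in the triode region.
I_D = k_p [V_ov · V_SD − ½ V_SD²] = 5.9 × [1.79 × 0.71 − 0.5 × 0.71²] = 5.99 mA.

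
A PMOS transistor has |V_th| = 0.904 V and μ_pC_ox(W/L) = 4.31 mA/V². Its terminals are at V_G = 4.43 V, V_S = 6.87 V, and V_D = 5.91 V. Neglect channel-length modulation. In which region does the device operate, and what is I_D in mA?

Triode; I_D = 4.37 mA

V_SG = V_S − V_G = 6.87 − 4.43 = 2.44 V; V_SD = V_S − V_D = 6.87 − 5.91 = 0.96 V.
V_ov = V_SG − |V_th| = 2.44 − 0.904 = 1.54 V.
Since V_SD = 0.96 V < V_ov = 1.54 V, the device is in the triode region.
I_D = k_p [V_ov · V_SD − ½ V_SD²] = 4.31 × [1.54 × 0.96 − 0.5 × 0.96²] = 4.37 mA.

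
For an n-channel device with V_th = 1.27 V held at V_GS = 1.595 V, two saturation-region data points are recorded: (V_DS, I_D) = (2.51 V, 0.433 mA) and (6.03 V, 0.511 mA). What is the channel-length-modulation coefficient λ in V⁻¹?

With V_GS fixed, I_D ∝ (1 + λ V_DS) in saturation, so I_D2/I_D1 = (1 + λ V_DS2)/(1 + λ V_DS1).
0.511/0.433 = 1.18 = (1 + 6.03 λ)/(1 + 2.51 λ).
Solving: λ (I_D1 V_DS2 − I_D2 V_DS1) = I_D2 − I_D1, so λ = (0.511 − 0.433) / (0.433 × 6.03 − 0.511 × 2.51) = 0.078 / 1.33 = 0.0587 V⁻¹.

λ = 0.0587 V⁻¹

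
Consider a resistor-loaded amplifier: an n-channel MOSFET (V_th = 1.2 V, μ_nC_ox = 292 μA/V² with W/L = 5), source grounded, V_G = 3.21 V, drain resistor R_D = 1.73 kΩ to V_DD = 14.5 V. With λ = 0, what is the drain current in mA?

I_D = 2.95 mA

V_GS = V_G = 3.21 V, so V_ov = 3.21 − 1.2 = 2.01 V.
k_n = μ_nC_ox · (W/L) = 1.46 mA/V².
Assume saturation: I_D = ½ k_n V_ov² = 0.5 × 1.46 × 2.01² = 2.95 mA, giving V_DS = V_DD − I_D R_D = 14.5 − 2.95 × 1.73 = 9.4 V.
V_DS = 9.4 V ≥ V_ov = 2.01 V, confirming saturation.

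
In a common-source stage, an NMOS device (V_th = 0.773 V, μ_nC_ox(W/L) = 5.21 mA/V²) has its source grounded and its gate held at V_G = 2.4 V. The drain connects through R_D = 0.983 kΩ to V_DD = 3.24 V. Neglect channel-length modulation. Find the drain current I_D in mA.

I_D = 2.90 mA

V_GS = V_G = 2.4 V, so V_ov = 2.4 − 0.773 = 1.63 V.
Assume saturation: I_D = ½ k_n V_ov² = 0.5 × 5.21 × 1.63² = 6.9 mA, giving V_DS = V_DD − I_D R_D = 3.24 − 6.9 × 0.983 = -3.54 V.
But -3.54 V < V_ov = 1.63 V, so the device is actually in triode.
In triode I_D = k_n[V_ov V_DS − ½ V_DS²] and I_D = (V_DD − V_DS)/R_D. Equating: 2.56 V_DS² − 9.333 V_DS + 3.24 = 0, giving V_DS = 0.389 V (the root below V_ov).
I_D = (3.24 − 0.389) / 0.983 = 2.9 mA.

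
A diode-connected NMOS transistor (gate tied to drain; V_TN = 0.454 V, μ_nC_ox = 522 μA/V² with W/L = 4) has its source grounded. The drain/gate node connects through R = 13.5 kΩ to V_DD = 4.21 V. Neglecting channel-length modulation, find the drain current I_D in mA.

With gate tied to drain, V_GS = V_DS ≥ V_GS − V_TN, so the device is in saturation.
k_n = μ_nC_ox · (W/L) = 2.088 mA/V².
KCL at the drain: ½ k_n (V_GS − V_TN)² = (V_DD − V_GS)/R.
Let x = V_GS − 0.454. Then 14.1 x² + x − 3.756 = 0, giving x = 0.482 V (positive root), so V_GS = 0.936 V.
I_D = (V_DD − V_GS)/R = (4.21 − 0.936) / 13.5 = 0.243 mA.

I_D = 0.243 mA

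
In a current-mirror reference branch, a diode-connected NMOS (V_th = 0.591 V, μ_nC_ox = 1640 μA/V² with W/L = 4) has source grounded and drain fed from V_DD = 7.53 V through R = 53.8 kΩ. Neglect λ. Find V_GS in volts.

V_GS = 0.786 V

With gate tied to drain, V_GS = V_DS ≥ V_GS − V_th, so the device is in saturation.
k_n = μ_nC_ox · (W/L) = 6.56 mA/V².
KCL at the drain: ½ k_n (V_GS − V_th)² = (V_DD − V_GS)/R.
Let x = V_GS − 0.591. Then 176 x² + x − 6.939 = 0, giving x = 0.195 V (positive root), so V_GS = 0.786 V.
I_D = (V_DD − V_GS)/R = (7.53 − 0.786) / 53.8 = 0.125 mA.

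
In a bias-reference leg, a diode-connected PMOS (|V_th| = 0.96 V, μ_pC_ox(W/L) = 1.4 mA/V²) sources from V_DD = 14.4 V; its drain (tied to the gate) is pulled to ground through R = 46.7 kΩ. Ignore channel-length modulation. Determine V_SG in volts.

With gate tied to drain, V_SG = V_SD ≥ V_SG − |V_th|, so the device is in saturation.
KCL at the drain: ½ k_p (V_SG − |V_th|)² = (V_DD − V_SG)/R.
Let x = V_SG − 0.96. Then 32.7 x² + x − 13.44 = 0, giving x = 0.626 V (positive root), so V_SG = 1.59 V.
I_D = (V_DD − V_SG)/R = (14.4 − 1.59) / 46.7 = 0.274 mA.

V_SG = 1.59 V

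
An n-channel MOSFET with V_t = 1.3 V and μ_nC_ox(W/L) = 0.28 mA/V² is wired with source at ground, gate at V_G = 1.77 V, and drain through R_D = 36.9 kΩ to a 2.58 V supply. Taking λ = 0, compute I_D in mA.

V_GS = V_G = 1.77 V, so V_ov = 1.77 − 1.3 = 0.47 V.
Assume saturation: I_D = ½ k_n V_ov² = 0.5 × 0.28 × 0.47² = 0.0309 mA, giving V_DS = V_DD − I_D R_D = 2.58 − 0.0309 × 36.9 = 1.44 V.
V_DS = 1.44 V ≥ V_ov = 0.47 V, confirming saturation.

I_D = 0.0309 mA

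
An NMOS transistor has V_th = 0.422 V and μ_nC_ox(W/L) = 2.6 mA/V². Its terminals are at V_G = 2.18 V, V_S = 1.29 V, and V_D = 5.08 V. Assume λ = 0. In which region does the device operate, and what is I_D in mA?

V_GS = V_G − V_S = 2.18 − 1.29 = 0.89 V; V_DS = V_D − V_S = 5.08 − 1.29 = 3.79 V.
V_ov = V_GS − V_th = 0.89 − 0.422 = 0.468 V.
Since V_DS = 3.79 V ≥ V_ov = 0.468 V, the device is in saturation.
I_D = ½ k_n V_ov² = 0.5 × 2.6 × 0.468² = 0.285 mA.

Saturation; I_D = 0.285 mA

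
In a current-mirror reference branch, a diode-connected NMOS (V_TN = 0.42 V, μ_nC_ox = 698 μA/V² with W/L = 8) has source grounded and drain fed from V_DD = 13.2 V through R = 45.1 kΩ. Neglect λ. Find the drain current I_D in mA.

With gate tied to drain, V_GS = V_DS ≥ V_GS − V_TN, so the device is in saturation.
k_n = μ_nC_ox · (W/L) = 5.584 mA/V².
KCL at the drain: ½ k_n (V_GS − V_TN)² = (V_DD − V_GS)/R.
Let x = V_GS − 0.42. Then 126 x² + x − 12.78 = 0, giving x = 0.315 V (positive root), so V_GS = 0.735 V.
I_D = (V_DD − V_GS)/R = (13.2 − 0.735) / 45.1 = 0.276 mA.

I_D = 0.276 mA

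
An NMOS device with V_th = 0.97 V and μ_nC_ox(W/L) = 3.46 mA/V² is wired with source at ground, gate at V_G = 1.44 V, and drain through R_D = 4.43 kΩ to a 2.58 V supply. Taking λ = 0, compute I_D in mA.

I_D = 0.382 mA

V_GS = V_G = 1.44 V, so V_ov = 1.44 − 0.97 = 0.47 V.
Assume saturation: I_D = ½ k_n V_ov² = 0.5 × 3.46 × 0.47² = 0.382 mA, giving V_DS = V_DD − I_D R_D = 2.58 − 0.382 × 4.43 = 0.887 V.
V_DS = 0.887 V ≥ V_ov = 0.47 V, confirming saturation.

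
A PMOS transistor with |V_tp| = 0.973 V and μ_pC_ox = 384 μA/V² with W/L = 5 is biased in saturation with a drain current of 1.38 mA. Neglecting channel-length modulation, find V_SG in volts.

V_SG = 2.17 V

k_p = μ_pC_ox · (W/L) = 1.92 mA/V².
In saturation I_D = ½ k_p (V_SG − |V_tp|)², so V_SG − |V_tp| = √(2 I_D / k_p) = √(2 × 1.38 / 1.92) = 1.2 V.
V_SG = 0.973 + 1.2 = 2.17 V.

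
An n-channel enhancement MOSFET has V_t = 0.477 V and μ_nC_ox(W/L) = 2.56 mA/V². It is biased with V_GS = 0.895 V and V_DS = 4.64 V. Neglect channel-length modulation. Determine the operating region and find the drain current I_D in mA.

V_ov = V_GS − V_t = 0.895 − 0.477 = 0.418 V.
Since V_DS = 4.64 V ≥ V_ov = 0.418 V, the device is in saturation.
I_D = ½ k_n V_ov² = 0.5 × 2.56 × 0.418² = 0.224 mA.

Saturation; I_D = 0.224 mA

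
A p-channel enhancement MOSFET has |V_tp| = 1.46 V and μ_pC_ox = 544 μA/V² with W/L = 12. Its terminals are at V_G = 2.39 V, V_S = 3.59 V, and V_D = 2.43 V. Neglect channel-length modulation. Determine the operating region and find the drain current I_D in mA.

Cutoff; I_D = 0 mA

V_SG = V_S − V_G = 3.59 − 2.39 = 1.2 V; V_SD = V_S − V_D = 3.59 − 2.43 = 1.16 V.
V_SG = 1.2 V < |V_tp| = 1.46 V, so the transistor is in cutoff.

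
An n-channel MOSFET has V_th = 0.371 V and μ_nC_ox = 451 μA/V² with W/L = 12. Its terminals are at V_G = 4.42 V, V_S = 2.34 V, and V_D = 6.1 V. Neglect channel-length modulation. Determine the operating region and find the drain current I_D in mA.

Saturation; I_D = 7.90 mA

V_GS = V_G − V_S = 4.42 − 2.34 = 2.08 V; V_DS = V_D − V_S = 6.1 − 2.34 = 3.76 V.
k_n = μ_nC_ox · (W/L) = 5.412 mA/V².
V_ov = V_GS − V_th = 2.08 − 0.371 = 1.71 V.
Since V_DS = 3.76 V ≥ V_ov = 1.71 V, the device is in saturation.
I_D = ½ k_n V_ov² = 0.5 × 5.412 × 1.71² = 7.9 mA.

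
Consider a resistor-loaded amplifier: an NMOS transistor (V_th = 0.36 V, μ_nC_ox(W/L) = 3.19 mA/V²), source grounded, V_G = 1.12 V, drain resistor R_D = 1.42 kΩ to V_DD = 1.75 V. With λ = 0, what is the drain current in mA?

I_D = 0.848 mA

V_GS = V_G = 1.12 V, so V_ov = 1.12 − 0.36 = 0.76 V.
Assume saturation: I_D = ½ k_n V_ov² = 0.5 × 3.19 × 0.76² = 0.921 mA, giving V_DS = V_DD − I_D R_D = 1.75 − 0.921 × 1.42 = 0.442 V.
But 0.442 V < V_ov = 0.76 V, so the device is actually in triode.
In triode I_D = k_n[V_ov V_DS − ½ V_DS²] and I_D = (V_DD − V_DS)/R_D. Equating: 2.26 V_DS² − 4.443 V_DS + 1.75 = 0, giving V_DS = 0.546 V (the root below V_ov).
I_D = (1.75 − 0.546) / 1.42 = 0.848 mA.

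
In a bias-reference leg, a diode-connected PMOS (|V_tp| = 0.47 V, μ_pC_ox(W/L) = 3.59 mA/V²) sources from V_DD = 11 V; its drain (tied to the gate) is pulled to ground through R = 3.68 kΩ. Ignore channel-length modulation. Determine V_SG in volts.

With gate tied to drain, V_SG = V_SD ≥ V_SG − |V_tp|, so the device is in saturation.
KCL at the drain: ½ k_p (V_SG − |V_tp|)² = (V_DD − V_SG)/R.
Let x = V_SG − 0.47. Then 6.61 x² + x − 10.53 = 0, giving x = 1.19 V (positive root), so V_SG = 1.66 V.
I_D = (V_DD − V_SG)/R = (11 − 1.66) / 3.68 = 2.54 mA.

V_SG = 1.66 V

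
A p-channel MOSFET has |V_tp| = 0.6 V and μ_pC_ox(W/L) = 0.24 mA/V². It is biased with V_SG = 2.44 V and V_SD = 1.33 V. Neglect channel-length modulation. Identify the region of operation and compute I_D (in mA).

V_ov = V_SG − |V_tp| = 2.44 − 0.6 = 1.84 V.
Since V_SD = 1.33 V < V_ov = 1.84 V, the device is in the triode region.
I_D = k_p [V_ov · V_SD − ½ V_SD²] = 0.24 × [1.84 × 1.33 − 0.5 × 1.33²] = 0.375 mA.

Triode; I_D = 0.375 mA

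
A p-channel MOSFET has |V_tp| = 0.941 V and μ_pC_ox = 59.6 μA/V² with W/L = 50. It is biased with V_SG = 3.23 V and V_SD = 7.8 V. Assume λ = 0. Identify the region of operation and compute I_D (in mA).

Saturation; I_D = 7.81 mA

k_p = μ_pC_ox · (W/L) = 2.98 mA/V².
V_ov = V_SG − |V_tp| = 3.23 − 0.941 = 2.29 V.
Since V_SD = 7.8 V ≥ V_ov = 2.29 V, the device is in saturation.
I_D = ½ k_p V_ov² = 0.5 × 2.98 × 2.29² = 7.81 mA.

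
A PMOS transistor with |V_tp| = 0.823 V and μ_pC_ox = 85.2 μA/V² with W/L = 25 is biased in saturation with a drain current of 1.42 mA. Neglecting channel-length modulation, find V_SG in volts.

V_SG = 1.98 V

k_p = μ_pC_ox · (W/L) = 2.13 mA/V².
In saturation I_D = ½ k_p (V_SG − |V_tp|)², so V_SG − |V_tp| = √(2 I_D / k_p) = √(2 × 1.42 / 2.13) = 1.15 V.
V_SG = 0.823 + 1.15 = 1.98 V.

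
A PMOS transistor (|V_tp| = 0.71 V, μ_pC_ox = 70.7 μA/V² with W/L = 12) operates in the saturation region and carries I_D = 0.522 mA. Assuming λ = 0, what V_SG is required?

V_SG = 1.82 V

k_p = μ_pC_ox · (W/L) = 0.8484 mA/V².
In saturation I_D = ½ k_p (V_SG − |V_tp|)², so V_SG − |V_tp| = √(2 I_D / k_p) = √(2 × 0.522 / 0.8484) = 1.11 V.
V_SG = 0.71 + 1.11 = 1.82 V.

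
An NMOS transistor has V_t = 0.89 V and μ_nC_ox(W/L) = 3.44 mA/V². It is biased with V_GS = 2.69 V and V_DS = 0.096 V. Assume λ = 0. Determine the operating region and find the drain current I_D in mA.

V_ov = V_GS − V_t = 2.69 − 0.89 = 1.8 V.
Since V_DS = 0.096 V < V_ov = 1.8 V, the device is in the triode region.
I_D = k_n [V_ov · V_DS − ½ V_DS²] = 3.44 × [1.8 × 0.096 − 0.5 × 0.096²] = 0.579 mA.

Triode; I_D = 0.579 mA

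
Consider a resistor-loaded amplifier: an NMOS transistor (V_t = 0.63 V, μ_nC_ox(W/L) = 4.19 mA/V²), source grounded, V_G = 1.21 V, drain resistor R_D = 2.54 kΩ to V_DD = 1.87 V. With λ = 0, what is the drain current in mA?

I_D = 0.597 mA

V_GS = V_G = 1.21 V, so V_ov = 1.21 − 0.63 = 0.58 V.
Assume saturation: I_D = ½ k_n V_ov² = 0.5 × 4.19 × 0.58² = 0.705 mA, giving V_DS = V_DD − I_D R_D = 1.87 − 0.705 × 2.54 = 0.0799 V.
But 0.0799 V < V_ov = 0.58 V, so the device is actually in triode.
In triode I_D = k_n[V_ov V_DS − ½ V_DS²] and I_D = (V_DD − V_DS)/R_D. Equating: 5.32 V_DS² − 7.173 V_DS + 1.87 = 0, giving V_DS = 0.353 V (the root below V_ov).
I_D = (1.87 − 0.353) / 2.54 = 0.597 mA.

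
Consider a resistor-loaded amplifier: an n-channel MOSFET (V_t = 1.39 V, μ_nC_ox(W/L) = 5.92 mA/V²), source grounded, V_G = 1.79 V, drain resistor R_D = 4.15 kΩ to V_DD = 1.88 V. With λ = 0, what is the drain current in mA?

I_D = 0.396 mA

V_GS = V_G = 1.79 V, so V_ov = 1.79 − 1.39 = 0.4 V.
Assume saturation: I_D = ½ k_n V_ov² = 0.5 × 5.92 × 0.4² = 0.474 mA, giving V_DS = V_DD − I_D R_D = 1.88 − 0.474 × 4.15 = -0.0854 V.
But -0.0854 V < V_ov = 0.4 V, so the device is actually in triode.
In triode I_D = k_n[V_ov V_DS − ½ V_DS²] and I_D = (V_DD − V_DS)/R_D. Equating: 12.3 V_DS² − 10.83 V_DS + 1.88 = 0, giving V_DS = 0.238 V (the root below V_ov).
I_D = (1.88 − 0.238) / 4.15 = 0.396 mA.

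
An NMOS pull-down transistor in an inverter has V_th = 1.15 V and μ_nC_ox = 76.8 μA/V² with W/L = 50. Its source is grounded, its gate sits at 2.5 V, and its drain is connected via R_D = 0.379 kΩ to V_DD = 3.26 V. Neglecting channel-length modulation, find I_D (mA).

I_D = 3.50 mA

V_GS = V_G = 2.5 V, so V_ov = 2.5 − 1.15 = 1.35 V.
k_n = μ_nC_ox · (W/L) = 3.84 mA/V².
Assume saturation: I_D = ½ k_n V_ov² = 0.5 × 3.84 × 1.35² = 3.5 mA, giving V_DS = V_DD − I_D R_D = 3.26 − 3.5 × 0.379 = 1.93 V.
V_DS = 1.93 V ≥ V_ov = 1.35 V, confirming saturation.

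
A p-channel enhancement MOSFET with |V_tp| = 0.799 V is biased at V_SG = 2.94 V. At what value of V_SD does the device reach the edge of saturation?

The boundary between triode and saturation is V_SD = V_SG − |V_tp| = V_ov.
V_ov = 2.94 − 0.799 = 2.14 V.

V_SD,sat = 2.14 V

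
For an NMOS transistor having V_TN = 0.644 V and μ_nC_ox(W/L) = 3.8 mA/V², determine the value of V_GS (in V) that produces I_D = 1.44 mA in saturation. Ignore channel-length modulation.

V_GS = 1.51 V

In saturation I_D = ½ k_n (V_GS − V_TN)², so V_GS − V_TN = √(2 I_D / k_n) = √(2 × 1.44 / 3.8) = 0.871 V.
V_GS = 0.644 + 0.871 = 1.51 V.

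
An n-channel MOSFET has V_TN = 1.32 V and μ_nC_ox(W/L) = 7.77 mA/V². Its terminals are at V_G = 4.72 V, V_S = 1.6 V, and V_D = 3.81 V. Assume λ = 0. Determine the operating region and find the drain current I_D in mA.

Saturation; I_D = 12.6 mA

V_GS = V_G − V_S = 4.72 − 1.6 = 3.12 V; V_DS = V_D − V_S = 3.81 − 1.6 = 2.21 V.
V_ov = V_GS − V_TN = 3.12 − 1.32 = 1.8 V.
Since V_DS = 2.21 V ≥ V_ov = 1.8 V, the device is in saturation.
I_D = ½ k_n V_ov² = 0.5 × 7.77 × 1.8² = 12.6 mA.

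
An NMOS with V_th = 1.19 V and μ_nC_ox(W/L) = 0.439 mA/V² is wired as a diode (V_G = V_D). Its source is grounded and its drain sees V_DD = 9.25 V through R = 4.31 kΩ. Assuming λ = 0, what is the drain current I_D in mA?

I_D = 1.30 mA

With gate tied to drain, V_GS = V_DS ≥ V_GS − V_th, so the device is in saturation.
KCL at the drain: ½ k_n (V_GS − V_th)² = (V_DD − V_GS)/R.
Let x = V_GS − 1.19. Then 0.946 x² + x − 8.06 = 0, giving x = 2.44 V (positive root), so V_GS = 3.63 V.
I_D = (V_DD − V_GS)/R = (9.25 − 3.63) / 4.31 = 1.3 mA.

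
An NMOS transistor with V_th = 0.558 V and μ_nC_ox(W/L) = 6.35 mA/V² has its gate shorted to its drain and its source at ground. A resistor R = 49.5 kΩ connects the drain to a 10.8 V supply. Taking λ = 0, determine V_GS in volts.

With gate tied to drain, V_GS = V_DS ≥ V_GS − V_th, so the device is in saturation.
KCL at the drain: ½ k_n (V_GS − V_th)² = (V_DD − V_GS)/R.
Let x = V_GS − 0.558. Then 157 x² + x − 10.24 = 0, giving x = 0.252 V (positive root), so V_GS = 0.81 V.
I_D = (V_DD − V_GS)/R = (10.8 − 0.81) / 49.5 = 0.202 mA.

V_GS = 0.810 V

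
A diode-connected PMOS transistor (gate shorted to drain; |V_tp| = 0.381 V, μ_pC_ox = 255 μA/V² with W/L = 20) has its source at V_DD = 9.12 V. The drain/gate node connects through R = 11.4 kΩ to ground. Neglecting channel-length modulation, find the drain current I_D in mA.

With gate tied to drain, V_SG = V_SD ≥ V_SG − |V_tp|, so the device is in saturation.
k_p = μ_pC_ox · (W/L) = 5.1 mA/V².
KCL at the drain: ½ k_p (V_SG − |V_tp|)² = (V_DD − V_SG)/R.
Let x = V_SG − 0.381. Then 29.1 x² + x − 8.739 = 0, giving x = 0.531 V (positive root), so V_SG = 0.912 V.
I_D = (V_DD − V_SG)/R = (9.12 − 0.912) / 11.4 = 0.72 mA.

I_D = 0.720 mA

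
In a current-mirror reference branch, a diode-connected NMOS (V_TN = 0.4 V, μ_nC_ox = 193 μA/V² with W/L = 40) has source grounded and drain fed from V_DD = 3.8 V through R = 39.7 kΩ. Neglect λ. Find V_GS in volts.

V_GS = 0.546 V

With gate tied to drain, V_GS = V_DS ≥ V_GS − V_TN, so the device is in saturation.
k_n = μ_nC_ox · (W/L) = 7.72 mA/V².
KCL at the drain: ½ k_n (V_GS − V_TN)² = (V_DD − V_GS)/R.
Let x = V_GS − 0.4. Then 153 x² + x − 3.4 = 0, giving x = 0.146 V (positive root), so V_GS = 0.546 V.
I_D = (V_DD − V_GS)/R = (3.8 − 0.546) / 39.7 = 0.082 mA.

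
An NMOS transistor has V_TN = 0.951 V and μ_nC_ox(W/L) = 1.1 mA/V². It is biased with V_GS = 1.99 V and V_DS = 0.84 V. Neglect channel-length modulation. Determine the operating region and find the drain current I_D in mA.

V_ov = V_GS − V_TN = 1.99 − 0.951 = 1.04 V.
Since V_DS = 0.84 V < V_ov = 1.04 V, the device is in the triode region.
I_D = k_n [V_ov · V_DS − ½ V_DS²] = 1.1 × [1.04 × 0.84 − 0.5 × 0.84²] = 0.572 mA.

Triode; I_D = 0.572 mA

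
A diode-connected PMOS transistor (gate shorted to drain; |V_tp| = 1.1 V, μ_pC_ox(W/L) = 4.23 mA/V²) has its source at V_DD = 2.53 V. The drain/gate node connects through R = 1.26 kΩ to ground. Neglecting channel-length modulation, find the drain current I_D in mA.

I_D = 0.684 mA

With gate tied to drain, V_SG = V_SD ≥ V_SG − |V_tp|, so the device is in saturation.
KCL at the drain: ½ k_p (V_SG − |V_tp|)² = (V_DD − V_SG)/R.
Let x = V_SG − 1.1. Then 2.66 x² + x − 1.43 = 0, giving x = 0.569 V (positive root), so V_SG = 1.67 V.
I_D = (V_DD − V_SG)/R = (2.53 − 1.67) / 1.26 = 0.684 mA.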